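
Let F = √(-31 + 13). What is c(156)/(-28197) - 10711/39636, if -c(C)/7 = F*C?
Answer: -10711/39636 + 28*I*√2/241 ≈ -0.27023 + 0.16431*I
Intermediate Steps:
F = 3*I*√2 (F = √(-18) = 3*I*√2 ≈ 4.2426*I)
c(C) = -21*I*C*√2 (c(C) = -7*3*I*√2*C = -21*I*C*√2)
c(156)/(-28197) - 10711/39636 = -21*I*156*√2/(-28197) - 10711/39636 = -3276*I*√2*(-1/28197) - 10711*1/39636 = 28*I*√2/241 - 10711/39636 = -10711/39636 + 28*I*√2/241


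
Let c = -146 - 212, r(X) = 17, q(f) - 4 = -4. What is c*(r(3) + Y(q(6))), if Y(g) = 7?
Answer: -8592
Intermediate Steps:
q(f) = 0 (q(f) = 4 - 4 = 0)
c = -358
c*(r(3) + Y(q(6))) = -358*(17 + 7) = -358*24 = -8592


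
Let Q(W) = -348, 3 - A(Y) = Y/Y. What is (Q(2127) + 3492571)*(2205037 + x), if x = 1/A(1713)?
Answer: 15400965346725/2 ≈ 7.7005e+12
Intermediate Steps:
A(Y) = 2 (A(Y) = 3 - Y/Y = 3 - 1*1 = 3 - 1 = 2)
x = ½ (x = 1/2 = ½ ≈ 0.50000)
(Q(2127) + 3492571)*(2205037 + x) = (-348 + 3492571)*(2205037 + ½) = 3492223*(4410075/2) = 15400965346725/2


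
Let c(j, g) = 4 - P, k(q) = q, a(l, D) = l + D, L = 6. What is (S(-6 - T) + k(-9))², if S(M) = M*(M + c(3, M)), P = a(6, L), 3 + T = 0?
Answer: 576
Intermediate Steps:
a(l, D) = D + l
T = -3 (T = -3 + 0 = -3)
P = 12 (P = 6 + 6 = 12)
c(j, g) = -8 (c(j, g) = 4 - 1*12 = 4 - 12 = -8)
S(M) = M*(-8 + M) (S(M) = M*(M - 8) = M*(-8 + M))
(S(-6 - T) + k(-9))² = ((-6 - 1*(-3))*(-8 + (-6 - 1*(-3))) - 9)² = ((-6 + 3)*(-8 + (-6 + 3)) - 9)² = (-3*(-8 - 3) - 9)² = (-3*(-11) - 9)² = (33 - 9)² = 24² = 576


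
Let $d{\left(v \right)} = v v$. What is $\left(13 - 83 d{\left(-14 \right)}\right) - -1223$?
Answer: $-15032$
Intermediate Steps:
$d{\left(v \right)} = v^{2}$
$\left(13 - 83 d{\left(-14 \right)}\right) - -1223 = \left(13 - 83 \left(-14\right)^{2}\right) - -1223 = \left(13 - 16268\right) + 1223 = -16255 + 1223 = -15032$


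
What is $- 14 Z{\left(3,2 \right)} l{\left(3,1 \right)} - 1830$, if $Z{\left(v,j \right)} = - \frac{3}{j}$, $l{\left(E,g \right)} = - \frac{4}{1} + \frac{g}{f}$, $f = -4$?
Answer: $- \frac{7677}{4} \approx -1919.3$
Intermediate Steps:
$l{\left(E,g \right)} = -4 - \frac{g}{4}$ ($l{\left(E,g \right)} = - \frac{4}{1} + \frac{g}{-4} = \left(-4\right) 1 + g \left(- \frac{1}{4}\right) = -4 - \frac{g}{4}$)
$- 14 Z{\left(3,2 \right)} l{\left(3,1 \right)} - 1830 = - 14 \left(- \frac{3}{2}\right) \left(-4 - \frac{1}{4}\right) - 1830 = - 14 \left(\left(-3\right) \frac{1}{2}\right) \left(-4 - \frac{1}{4}\right) - 1830 = \left(-14\right) \left(- \frac{3}{2}\right) \left(- \frac{17}{4}\right) - 1830 = 21 \left(- \frac{17}{4}\right) - 1830 = - \frac{357}{4} - 1830 = - \frac{7677}{4}$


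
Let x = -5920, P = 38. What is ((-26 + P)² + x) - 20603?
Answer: -26379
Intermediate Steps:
((-26 + P)² + x) - 20603 = ((-26 + 38)² - 5920) - 20603 = (12² - 5920) - 20603 = (144 - 5920) - 20603 = -5776 - 20603 = -26379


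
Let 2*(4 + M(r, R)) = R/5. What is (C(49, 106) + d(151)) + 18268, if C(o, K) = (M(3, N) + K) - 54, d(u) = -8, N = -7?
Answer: 183073/10 ≈ 18307.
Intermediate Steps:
M(r, R) = -4 + R/10 (M(r, R) = -4 + (R/5)/2 = -4 + R/10)
C(o, K) = -587/10 + K (C(o, K) = ((-4 + (⅒)*(-7)) + K) - 54 = ((-4 - 7/10) + K) - 54 = (-47/10 + K) - 54 = -587/10 + K)
(C(49, 106) + d(151)) + 18268 = ((-587/10 + 106) - 8) + 18268 = (473/10 - 8) + 18268 = 393/10 + 18268 = 183073/10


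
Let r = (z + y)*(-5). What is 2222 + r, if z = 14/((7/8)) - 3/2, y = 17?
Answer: 4129/2 ≈ 2064.5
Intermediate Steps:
z = 29/2 (z = 14/((7*(⅛))) - 3*½ = 14/(7/8) - 3/2 = 14*(8/7) - 3/2 = 16 - 3/2 = 29/2 ≈ 14.500)
r = -315/2 (r = (29/2 + 17)*(-5) = (63/2)*(-5) = -315/2 ≈ -157.50)
2222 + r = 2222 - 315/2 = 4129/2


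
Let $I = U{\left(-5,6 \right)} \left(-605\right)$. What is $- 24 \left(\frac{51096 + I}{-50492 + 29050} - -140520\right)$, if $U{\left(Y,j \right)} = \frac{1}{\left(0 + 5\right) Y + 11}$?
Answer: $- \frac{253090210866}{75047} \approx -3.3724 \cdot 10^{6}$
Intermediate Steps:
$U{\left(Y,j \right)} = \frac{1}{11 + 5 Y}$ ($U{\left(Y,j \right)} = \frac{1}{5 Y + 11} = \frac{1}{11 + 5 Y}$)
$I = \frac{605}{14}$ ($I = \frac{1}{11 + 5 \left(-5\right)} \left(-605\right) = \frac{1}{11 - 25} \left(-605\right) = \frac{1}{-14} \left(-605\right) = \left(- \frac{1}{14}\right) \left(-605\right) = \frac{605}{14} \approx 43.214$)
$- 24 \left(\frac{51096 + I}{-50492 + 29050} - -140520\right) = - 24 \left(\frac{51096 + \frac{605}{14}}{-50492 + 29050} - -140520\right) = - 24 \left(\frac{715949}{14 \left(-21442\right)} + 140520\right) = - 24 \left(\frac{715949}{14} \left(- \frac{1}{21442}\right) + 140520\right) = - 24 \left(- \frac{715949}{300188} + 140520\right) = \left(-24\right) \frac{42181701811}{300188} = - \frac{253090210866}{75047}$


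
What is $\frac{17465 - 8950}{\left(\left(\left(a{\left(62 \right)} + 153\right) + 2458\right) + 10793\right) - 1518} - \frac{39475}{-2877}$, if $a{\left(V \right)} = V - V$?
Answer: $\frac{23509405}{1628382} \approx 14.437$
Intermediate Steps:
$a{\left(V \right)} = 0$
$\frac{17465 - 8950}{\left(\left(\left(a{\left(62 \right)} + 153\right) + 2458\right) + 10793\right) - 1518} - \frac{39475}{-2877} = \frac{17465 - 8950}{\left(\left(\left(0 + 153\right) + 2458\right) + 10793\right) - 1518} - \frac{39475}{-2877} = \frac{17465 - 8950}{\left(\left(153 + 2458\right) + 10793\right) - 1518} - - \frac{39475}{2877} = \frac{8515}{\left(2611 + 10793\right) - 1518} + \frac{39475}{2877} = \frac{8515}{13404 - 1518} + \frac{39475}{2877} = \frac{8515}{11886} + \frac{39475}{2877} = \frac{23509405}{1628382}$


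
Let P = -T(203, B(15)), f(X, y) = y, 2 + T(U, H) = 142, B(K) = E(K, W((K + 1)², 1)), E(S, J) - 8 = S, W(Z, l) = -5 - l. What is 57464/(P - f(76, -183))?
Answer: 57464/43 ≈ 1336.4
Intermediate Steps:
E(S, J) = 8 + S
B(K) = 8 + K
T(U, H) = 140 (T(U, H) = -2 + 142 = 140)
P = -140 (P = -1*140 = -140)
57464/(P - f(76, -183)) = 57464/(-140 - 1*(-183)) = 57464/(-140 + 183) = 57464/43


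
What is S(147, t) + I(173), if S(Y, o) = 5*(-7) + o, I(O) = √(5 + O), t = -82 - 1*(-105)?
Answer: -12 + √178 ≈ 1.3417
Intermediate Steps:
t = 23 (t = -82 + 105 = 23)
S(Y, o) = -35 + o
S(147, t) + I(173) = (-35 + 23) + √(5 + 173) = -12 + √178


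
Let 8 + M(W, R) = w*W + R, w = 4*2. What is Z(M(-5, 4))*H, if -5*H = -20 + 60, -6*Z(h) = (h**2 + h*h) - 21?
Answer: 15404/3 ≈ 5134.7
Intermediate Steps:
w = 8
M(W, R) = -8 + R + 8*W (M(W, R) = -8 + (8*W + R) = -8 + (R + 8*W) = -8 + R + 8*W)
Z(h) = 7/2 - h**2/3 (Z(h) = -((h**2 + h*h) - 21)/6 = -((h**2 + h**2) - 21)/6 = -(2*h**2 - 21)/6 = -(-21 + 2*h**2)/6 = 7/2 - h**2/3)
H = -8 (H = -(-20 + 60)/5 = -1/5*40 = -8)
Z(M(-5, 4))*H = (7/2 - (-8 + 4 + 8*(-5))**2/3)*(-8) = (7/2 - (-8 + 4 - 40)**2/3)*(-8) = (7/2 - 1/3*(-44)**2)*(-8) = (7/2 - 1/3*1936)*(-8) = (7/2 - 1936/3)*(-8) = -3851/6*(-8) = 15404/3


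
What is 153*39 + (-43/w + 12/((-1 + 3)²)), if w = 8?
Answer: 47717/8 ≈ 5964.6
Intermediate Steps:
153*39 + (-43/w + 12/((-1 + 3)²)) = 153*39 + (-43/8 + 12/((-1 + 3)²)) = 5967 + (-43*⅛ + 12/(2²)) = 5967 + (-43/8 + 12/4) = 5967 + (-43/8 + 12*(¼)) = 5967 + (-43/8 + 3) = 5967 - 19/8 = 47717/8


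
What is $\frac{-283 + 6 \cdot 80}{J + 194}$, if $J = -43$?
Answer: $\frac{197}{151} \approx 1.3046$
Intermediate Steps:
$\frac{-283 + 6 \cdot 80}{J + 194} = \frac{-283 + 6 \cdot 80}{-43 + 194} = \frac{-283 + 480}{151} = 197 \cdot \frac{1}{151} = \frac{197}{151}$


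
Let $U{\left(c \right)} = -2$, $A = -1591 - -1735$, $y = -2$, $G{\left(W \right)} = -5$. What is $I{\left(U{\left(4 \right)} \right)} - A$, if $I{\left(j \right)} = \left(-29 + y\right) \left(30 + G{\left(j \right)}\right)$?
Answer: $-919$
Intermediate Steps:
$A = 144$ ($A = -1591 + 1735 = 144$)
$I{\left(j \right)} = -775$ ($I{\left(j \right)} = \left(-29 - 2\right) \left(30 - 5\right) = \left(-31\right) 25 = -775$)
$I{\left(U{\left(4 \right)} \right)} - A = -775 - 144 = -919$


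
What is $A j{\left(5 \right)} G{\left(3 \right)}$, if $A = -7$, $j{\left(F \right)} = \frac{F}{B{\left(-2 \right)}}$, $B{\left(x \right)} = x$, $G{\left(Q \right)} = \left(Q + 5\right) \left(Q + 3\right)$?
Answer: $840$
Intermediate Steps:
$G{\left(Q \right)} = \left(3 + Q\right) \left(5 + Q\right)$ ($G{\left(Q \right)} = \left(5 + Q\right) \left(3 + Q\right) = \left(3 + Q\right) \left(5 + Q\right)$)
$j{\left(F \right)} = - \frac{F}{2}$ ($j{\left(F \right)} = \frac{F}{-2} = F \left(- \frac{1}{2}\right) = - \frac{F}{2}$)
$A j{\left(5 \right)} G{\left(3 \right)} = - 7 \left(\left(- \frac{1}{2}\right) 5\right) \left(15 + 3^{2} + 8 \cdot 3\right) = \left(-7\right) \left(- \frac{5}{2}\right) \left(15 + 9 + 24\right) = \frac{35}{2} \cdot 48 = 840$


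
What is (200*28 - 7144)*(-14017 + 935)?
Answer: 20198608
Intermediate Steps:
(200*28 - 7144)*(-14017 + 935) = (5600 - 7144)*(-13082) = -1544*(-13082) = 20198608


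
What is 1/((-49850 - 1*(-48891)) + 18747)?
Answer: 1/17788 ≈ 5.6218e-5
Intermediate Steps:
1/((-49850 - 1*(-48891)) + 18747) = 1/((-49850 + 48891) + 18747) = 1/(-959 + 18747) = 1/17788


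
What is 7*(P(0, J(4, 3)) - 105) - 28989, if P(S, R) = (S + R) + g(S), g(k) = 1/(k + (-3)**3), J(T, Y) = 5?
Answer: -801610/27 ≈ -29689.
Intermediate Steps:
g(k) = 1/(-27 + k) (g(k) = 1/(k - 27) = 1/(-27 + k))
P(S, R) = R + S + 1/(-27 + S) (P(S, R) = (S + R) + 1/(-27 + S) = (R + S) + 1/(-27 + S) = R + S + 1/(-27 + S))
7*(P(0, J(4, 3)) - 105) - 28989 = 7*((1 + (-27 + 0)*(5 + 0))/(-27 + 0) - 105) - 28989 = 7*((1 - 27*5)/(-27) - 105) - 28989 = 7*(-(1 - 135)/27 - 105) - 28989 = 7*(-1/27*(-134) - 105) - 28989 = 7*(134/27 - 105) - 28989 = 7*(-2701/27) - 28989 = -18907/27 - 28989 = -801610/27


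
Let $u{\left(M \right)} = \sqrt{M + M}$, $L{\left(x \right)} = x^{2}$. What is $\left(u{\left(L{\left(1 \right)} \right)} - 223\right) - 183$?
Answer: $-406 + \sqrt{2} \approx -404.59$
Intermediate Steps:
$u{\left(M \right)} = \sqrt{2} \sqrt{M}$ ($u{\left(M \right)} = \sqrt{2 M} = \sqrt{2} \sqrt{M}$)
$\left(u{\left(L{\left(1 \right)} \right)} - 223\right) - 183 = \left(\sqrt{2} \sqrt{1^{2}} - 223\right) - 183 = \left(\sqrt{2} \sqrt{1} - 223\right) - 183 = \left(\sqrt{2} \cdot 1 - 223\right) - 183 = \left(\sqrt{2} - 223\right) - 183 = \left(-223 + \sqrt{2}\right) - 183 = -406 + \sqrt{2}$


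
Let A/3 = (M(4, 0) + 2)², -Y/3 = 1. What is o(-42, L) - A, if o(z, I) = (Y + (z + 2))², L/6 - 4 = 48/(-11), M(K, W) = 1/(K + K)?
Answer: 117469/64 ≈ 1835.5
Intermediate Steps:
Y = -3 (Y = -3*1 = -3)
M(K, W) = 1/(2*K)
L = -24/11 (L = 24 + 6*(48/(-11)) = 24 + 6*(48*(-1/11)) = 24 + 6*(-48/11) = 24 - 288/11 = -24/11 ≈ -2.1818)
o(z, I) = (-1 + z)² (o(z, I) = (-3 + (z + 2))² = (-3 + (2 + z))² = (-1 + z)²)
A = 867/64 (A = 3*((½)/4 + 2)² = 3*((½)*(¼) + 2)² = 3*(⅛ + 2)² = 3*(17/8)² = 3*(289/64) = 867/64 ≈ 13.547)
o(-42, L) - A = (-1 - 42)² - 1*867/64 = (-43)² - 867/64 = 1849 - 867/64 = 117469/64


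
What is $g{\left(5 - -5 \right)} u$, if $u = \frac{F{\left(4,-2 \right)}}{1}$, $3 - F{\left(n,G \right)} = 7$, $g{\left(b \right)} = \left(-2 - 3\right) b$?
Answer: $200$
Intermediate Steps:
$g{\left(b \right)} = - 5 b$
$F{\left(n,G \right)} = -4$ ($F{\left(n,G \right)} = 3 - 7 = -4$)
$u = -4$ ($u = - \frac{4}{1} = \left(-4\right) 1 = -4$)
$g{\left(5 - -5 \right)} u = - 5 \left(5 - -5\right) \left(-4\right) = - 5 \left(5 + 5\right) \left(-4\right) = \left(-5\right) 10 \left(-4\right) = \left(-50\right) \left(-4\right) = 200$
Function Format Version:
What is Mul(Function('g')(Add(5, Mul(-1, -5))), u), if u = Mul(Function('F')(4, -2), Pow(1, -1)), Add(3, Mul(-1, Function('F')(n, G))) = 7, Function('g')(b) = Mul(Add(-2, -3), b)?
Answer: 200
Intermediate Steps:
Function('g')(b) = Mul(-5, b)
Function('F')(n, G) = -4 (Function('F')(n, G) = Add(3, Mul(-1, 7)) = Add(3, -7) = -4)
u = -4 (u = Mul(-4, Pow(1, -1)) = Mul(-4, 1) = -4)
Mul(Function('g')(Add(5, Mul(-1, -5))), u) = Mul(Mul(-5, Add(5, Mul(-1, -5))), -4) = Mul(Mul(-5, Add(5, 5)), -4) = Mul(Mul(-5, 10), -4) = Mul(-50, -4) = 200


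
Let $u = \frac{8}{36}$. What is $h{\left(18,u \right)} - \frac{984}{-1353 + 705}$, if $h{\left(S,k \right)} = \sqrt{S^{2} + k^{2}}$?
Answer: $\frac{41}{27} + \frac{2 \sqrt{6562}}{9} \approx 19.52$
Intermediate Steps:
$u = \frac{2}{9}$ ($u = 8 \cdot \frac{1}{36} = \frac{2}{9} \approx 0.22222$)
$h{\left(18,u \right)} - \frac{984}{-1353 + 705} = \sqrt{18^{2} + \left(\frac{2}{9}\right)^{2}} - \frac{984}{-1353 + 705} = \sqrt{324 + \frac{4}{81}} - \frac{984}{-648} = \sqrt{\frac{26248}{81}} - - \frac{41}{27} = \frac{2 \sqrt{6562}}{9} + \frac{41}{27} = \frac{41}{27} + \frac{2 \sqrt{6562}}{9}$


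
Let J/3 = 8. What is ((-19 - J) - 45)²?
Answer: 7744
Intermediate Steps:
J = 24 (J = 3*8 = 24)
((-19 - J) - 45)² = ((-19 - 1*24) - 45)² = ((-19 - 24) - 45)² = (-43 - 45)² = (-88)² = 7744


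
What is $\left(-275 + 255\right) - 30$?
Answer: $-50$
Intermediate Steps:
$\left(-275 + 255\right) - 30 = -20 - 30 = -50$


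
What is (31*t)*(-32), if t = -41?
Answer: 40672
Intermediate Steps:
(31*t)*(-32) = (31*(-41))*(-32) = -1271*(-32) = 40672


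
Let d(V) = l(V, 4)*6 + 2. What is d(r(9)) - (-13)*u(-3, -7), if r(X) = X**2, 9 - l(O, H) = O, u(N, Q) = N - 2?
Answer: -495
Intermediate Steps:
u(N, Q) = -2 + N
l(O, H) = 9 - O
d(V) = 56 - 6*V (d(V) = (9 - V)*6 + 2 = (54 - 6*V) + 2 = 56 - 6*V)
d(r(9)) - (-13)*u(-3, -7) = (56 - 6*9**2) - (-13)*(-2 - 3) = (56 - 6*81) - (-13)*(-5) = (56 - 486) - 1*65 = -430 - 65 = -495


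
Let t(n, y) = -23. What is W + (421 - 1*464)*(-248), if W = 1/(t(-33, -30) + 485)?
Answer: 4926769/462 ≈ 10664.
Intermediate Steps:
W = 1/462 (W = 1/(-23 + 485) = 1/462 ≈ 0.0021645)
W + (421 - 1*464)*(-248) = 1/462 + (421 - 1*464)*(-248) = 1/462 + (421 - 464)*(-248) = 1/462 - 43*(-248) = 1/462 + 10664 = 4926769/462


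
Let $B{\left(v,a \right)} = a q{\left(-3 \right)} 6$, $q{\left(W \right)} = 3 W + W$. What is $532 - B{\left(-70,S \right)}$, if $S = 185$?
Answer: $13852$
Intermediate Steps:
$q{\left(W \right)} = 4 W$
$B{\left(v,a \right)} = - 72 a$ ($B{\left(v,a \right)} = a 4 \left(-3\right) 6 = a \left(-12\right) 6 = - 12 a 6 = - 72 a$)
$532 - B{\left(-70,S \right)} = 532 - \left(-72\right) 185 = 532 - -13320 = 532 + 13320 = 13852$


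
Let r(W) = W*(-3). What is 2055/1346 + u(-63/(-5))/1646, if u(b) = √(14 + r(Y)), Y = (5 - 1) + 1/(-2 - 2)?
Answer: 2055/1346 + √11/3292 ≈ 1.5278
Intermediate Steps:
Y = 15/4 (Y = 4 + 1/(-4) = 4 - ¼ = 15/4 ≈ 3.7500)
r(W) = -3*W
u(b) = √11/2 (u(b) = √(14 - 3*15/4) = √(14 - 45/4) = √(11/4) = √11/2)
2055/1346 + u(-63/(-5))/1646 = 2055/1346 + (√11/2)/1646 = 2055*(1/1346) + (√11/2)*(1/1646) = 2055/1346 + √11/3292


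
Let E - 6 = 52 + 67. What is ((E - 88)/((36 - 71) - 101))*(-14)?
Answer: 259/68 ≈ 3.8088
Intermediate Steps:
E = 125 (E = 6 + (52 + 67) = 6 + 119 = 125)
((E - 88)/((36 - 71) - 101))*(-14) = ((125 - 88)/((36 - 71) - 101))*(-14) = (37/(-35 - 101))*(-14) = (37/(-136))*(-14) = (37*(-1/136))*(-14) = -37/136*(-14) = 259/68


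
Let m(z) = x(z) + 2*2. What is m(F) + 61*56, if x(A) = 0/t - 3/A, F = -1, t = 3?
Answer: 3423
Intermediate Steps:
x(A) = -3/A (x(A) = 0/3 - 3/A = 0*(⅓) - 3/A = 0 - 3/A = -3/A)
m(z) = 4 - 3/z (m(z) = -3/z + 2*2 = -3/z + 4 = 4 - 3/z)
m(F) + 61*56 = (4 - 3/(-1)) + 61*56 = (4 - 3*(-1)) + 3416 = (4 + 3) + 3416 = 7 + 3416 = 3423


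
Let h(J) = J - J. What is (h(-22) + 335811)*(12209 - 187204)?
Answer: -58765245945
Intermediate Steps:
h(J) = 0
(h(-22) + 335811)*(12209 - 187204) = (0 + 335811)*(12209 - 187204) = 335811*(-174995) = -58765245945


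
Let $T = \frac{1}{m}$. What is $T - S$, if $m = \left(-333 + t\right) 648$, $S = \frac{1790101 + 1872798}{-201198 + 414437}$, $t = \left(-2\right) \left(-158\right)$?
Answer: $- \frac{40350708623}{2349040824} \approx -17.178$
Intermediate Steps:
$t = 316$
$S = \frac{3662899}{213239} \approx 17.177$
$m = -11016$ ($m = \left(-333 + 316\right) 648 = \left(-17\right) 648 = -11016$)
$T = - \frac{1}{11016}$ ($T = \frac{1}{-11016} = - \frac{1}{11016} \approx -9.0777 \cdot 10^{-5}$)
$T - S = - \frac{1}{11016} - \frac{3662899}{213239} = - \frac{40350708623}{2349040824}$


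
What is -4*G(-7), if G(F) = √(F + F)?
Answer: -4*I*√14 ≈ -14.967*I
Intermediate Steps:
G(F) = √2*√F (G(F) = √(2*F) = √2*√F)
-4*G(-7) = -4*√2*√(-7) = -4*√2*I*√7 = -4*I*√14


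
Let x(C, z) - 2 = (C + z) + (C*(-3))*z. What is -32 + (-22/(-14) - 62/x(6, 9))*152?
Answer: 275928/1015 ≈ 271.85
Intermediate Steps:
x(C, z) = 2 + C + z - 3*C*z (x(C, z) = 2 + ((C + z) + (C*(-3))*z) = 2 + ((C + z) + (-3*C)*z) = 2 + ((C + z) - 3*C*z) = 2 + (C + z - 3*C*z) = 2 + C + z - 3*C*z)
-32 + (-22/(-14) - 62/x(6, 9))*152 = -32 + (-22/(-14) - 62/(2 + 6 + 9 - 3*6*9))*152 = -32 + (-22*(-1/14) - 62/(2 + 6 + 9 - 162))*152 = -32 + (11/7 - 62/(-145))*152 = -32 + (11/7 - 62*(-1/145))*152 = -32 + (11/7 + 62/145)*152 = -32 + (2029/1015)*152 = -32 + 308408/1015 = 275928/1015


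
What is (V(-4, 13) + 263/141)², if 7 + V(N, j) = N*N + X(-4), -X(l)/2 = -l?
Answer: 163216/19881 ≈ 8.2096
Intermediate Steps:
X(l) = 2*l (X(l) = -(-2)*l = 2*l)
V(N, j) = -15 + N² (V(N, j) = -7 + (N*N + 2*(-4)) = -7 + (N² - 8) = -7 + (-8 + N²) = -15 + N²)
(V(-4, 13) + 263/141)² = ((-15 + (-4)²) + 263/141)² = ((-15 + 16) + 263*(1/141))² = (1 + 263/141)² = (404/141)² = 163216/19881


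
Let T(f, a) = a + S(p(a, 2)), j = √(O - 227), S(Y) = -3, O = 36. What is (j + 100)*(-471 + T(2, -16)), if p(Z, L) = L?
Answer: -49000 - 490*I*√191 ≈ -49000.0 - 6771.9*I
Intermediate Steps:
j = I*√191 (j = √(36 - 227) = √(-191) = I*√191 ≈ 13.82*I)
T(f, a) = -3 + a (T(f, a) = a - 3 = -3 + a)
(j + 100)*(-471 + T(2, -16)) = (I*√191 + 100)*(-471 + (-3 - 16)) = (100 + I*√191)*(-471 - 19) = (100 + I*√191)*(-490) = -49000 - 490*I*√191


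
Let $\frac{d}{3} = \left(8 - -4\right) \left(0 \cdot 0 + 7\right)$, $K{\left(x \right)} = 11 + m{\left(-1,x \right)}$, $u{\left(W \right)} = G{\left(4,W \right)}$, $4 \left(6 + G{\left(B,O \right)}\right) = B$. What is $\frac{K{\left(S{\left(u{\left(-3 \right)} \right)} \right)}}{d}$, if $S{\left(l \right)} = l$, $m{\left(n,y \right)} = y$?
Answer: $\frac{1}{42} \approx 0.02381$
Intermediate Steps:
$G{\left(B,O \right)} = -6 + \frac{B}{4}$
$u{\left(W \right)} = -5$ ($u{\left(W \right)} = -6 + \frac{1}{4} \cdot 4 = -6 + 1 = -5$)
$K{\left(x \right)} = 11 + x$
$d = 252$ ($d = 3 \left(8 - -4\right) \left(0 \cdot 0 + 7\right) = 3 \left(8 + 4\right) \left(0 + 7\right) = 3 \cdot 12 \cdot 7 = 3 \cdot 84 = 252$)
$\frac{K{\left(S{\left(u{\left(-3 \right)} \right)} \right)}}{d} = \frac{11 - 5}{252} = 6 \cdot \frac{1}{252} = \frac{1}{42}$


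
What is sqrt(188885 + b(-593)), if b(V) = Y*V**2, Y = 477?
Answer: sqrt(167925458) ≈ 12959.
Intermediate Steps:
b(V) = 477*V**2
sqrt(188885 + b(-593)) = sqrt(188885 + 477*(-593)**2) = sqrt(188885 + 477*351649) = sqrt(188885 + 167736573) = sqrt(167925458)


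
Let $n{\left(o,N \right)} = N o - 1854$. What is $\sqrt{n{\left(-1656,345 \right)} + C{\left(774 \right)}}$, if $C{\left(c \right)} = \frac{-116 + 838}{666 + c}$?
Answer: $\frac{i \sqrt{2063424595}}{60} \approx 757.08 i$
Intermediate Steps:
$C{\left(c \right)} = \frac{722}{666 + c}$
$n{\left(o,N \right)} = -1854 + N o$
$\sqrt{n{\left(-1656,345 \right)} + C{\left(774 \right)}} = \sqrt{\left(-1854 + 345 \left(-1656\right)\right) + \frac{722}{666 + 774}} = \sqrt{\left(-1854 - 571320\right) + \frac{722}{1440}} = \sqrt{-573174 + 722 \cdot \frac{1}{1440}} = \sqrt{-573174 + \frac{361}{720}} = \sqrt{- \frac{412684919}{720}} = \frac{i \sqrt{2063424595}}{60}$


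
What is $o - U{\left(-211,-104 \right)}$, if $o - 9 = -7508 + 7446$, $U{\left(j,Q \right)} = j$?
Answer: $158$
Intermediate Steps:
$o = -53$ ($o = 9 + \left(-7508 + 7446\right) = 9 - 62 = -53$)
$o - U{\left(-211,-104 \right)} = -53 - -211 = -53 + 211 = 158$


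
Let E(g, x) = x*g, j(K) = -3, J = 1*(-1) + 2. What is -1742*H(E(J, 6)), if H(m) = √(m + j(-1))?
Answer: -1742*√3 ≈ -3017.2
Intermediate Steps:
J = 1 (J = -1 + 2 = 1)
E(g, x) = g*x
H(m) = √(-3 + m) (H(m) = √(m - 3) = √(-3 + m))
-1742*H(E(J, 6)) = -1742*√(-3 + 1*6) = -1742*√(-3 + 6) = -1742*√3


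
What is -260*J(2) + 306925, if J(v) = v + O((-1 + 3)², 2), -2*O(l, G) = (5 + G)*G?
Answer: 308225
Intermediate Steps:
O(l, G) = -G*(5 + G)/2 (O(l, G) = -(5 + G)*G/2 = -G*(5 + G)/2)
J(v) = -7 + v (J(v) = v - ½*2*(5 + 2) = v - ½*2*7 = v - 7 = -7 + v)
-260*J(2) + 306925 = -260*(-7 + 2) + 306925 = -260*(-5) + 306925 = 1300 + 306925 = 308225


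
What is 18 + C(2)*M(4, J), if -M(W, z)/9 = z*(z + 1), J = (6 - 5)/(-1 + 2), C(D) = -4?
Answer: 90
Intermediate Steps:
J = 1 (J = 1/1 = 1*1 = 1)
M(W, z) = -9*z*(1 + z) (M(W, z) = -9*z*(z + 1) = -9*z*(1 + z))
18 + C(2)*M(4, J) = 18 - (-36)*(1 + 1) = 18 - (-36)*2 = 18 - 4*(-18) = 18 + 72 = 90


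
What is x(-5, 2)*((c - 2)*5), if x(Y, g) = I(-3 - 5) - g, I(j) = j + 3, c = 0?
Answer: 70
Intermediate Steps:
I(j) = 3 + j
x(Y, g) = -5 - g (x(Y, g) = (3 + (-3 - 5)) - g = (3 - 8) - g = -5 - g)
x(-5, 2)*((c - 2)*5) = (-5 - 1*2)*((0 - 2)*5) = (-5 - 2)*(-2*5) = -7*(-10) = 70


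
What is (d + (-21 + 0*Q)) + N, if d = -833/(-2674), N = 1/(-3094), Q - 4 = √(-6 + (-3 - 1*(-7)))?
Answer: -6113066/295477 ≈ -20.689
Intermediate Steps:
Q = 4 + I*√2 (Q = 4 + √(-6 + (-3 - 1*(-7))) = 4 + √(-6 + (-3 + 7)) = 4 + √(-6 + 4) = 4 + √(-2) = 4 + I*√2 ≈ 4.0 + 1.4142*I)
N = -1/3094 ≈ -0.00032321
d = 119/382 (d = -833*(-1/2674) = 119/382 ≈ 0.31152)
(d + (-21 + 0*Q)) + N = (119/382 + (-21 + 0*(4 + I*√2))) - 1/3094 = (119/382 + (-21 + 0)) - 1/3094 = (119/382 - 21) - 1/3094 = -7903/382 - 1/3094 = -6113066/295477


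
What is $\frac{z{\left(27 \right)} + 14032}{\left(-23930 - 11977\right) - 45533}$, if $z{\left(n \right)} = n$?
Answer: $- \frac{14059}{81440} \approx -0.17263$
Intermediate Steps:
$\frac{z{\left(27 \right)} + 14032}{\left(-23930 - 11977\right) - 45533} = \frac{27 + 14032}{\left(-23930 - 11977\right) - 45533} = \frac{14059}{\left(-23930 - 11977\right) - 45533} = \frac{14059}{-35907 - 45533} = \frac{14059}{-81440} = 14059 \left(- \frac{1}{81440}\right) = - \frac{14059}{81440}$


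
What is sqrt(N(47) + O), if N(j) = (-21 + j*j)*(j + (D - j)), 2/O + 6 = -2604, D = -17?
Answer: I*sqrt(7038413245)/435 ≈ 192.86*I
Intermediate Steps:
O = -1/1305 (O = 2/(-6 - 2604) = 2/(-2610) = 2*(-1/2610) = -1/1305 ≈ -0.00076628)
N(j) = 357 - 17*j**2 (N(j) = (-21 + j*j)*(j + (-17 - j)) = (-21 + j**2)*(-17) = 357 - 17*j**2)
sqrt(N(47) + O) = sqrt((357 - 17*47**2) - 1/1305) = sqrt((357 - 17*2209) - 1/1305) = sqrt((357 - 37553) - 1/1305) = sqrt(-37196 - 1/1305) = sqrt(-48540781/1305) = I*sqrt(7038413245)/435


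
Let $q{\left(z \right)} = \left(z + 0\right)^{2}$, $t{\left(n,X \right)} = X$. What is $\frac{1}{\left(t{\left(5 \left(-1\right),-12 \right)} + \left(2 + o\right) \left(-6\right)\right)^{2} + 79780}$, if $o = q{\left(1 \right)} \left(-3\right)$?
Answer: $\frac{1}{79816} \approx 1.2529 \cdot 10^{-5}$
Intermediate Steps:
$q{\left(z \right)} = z^{2}$
$o = -3$ ($o = 1^{2} \left(-3\right) = 1 \left(-3\right) = -3$)
$\frac{1}{\left(t{\left(5 \left(-1\right),-12 \right)} + \left(2 + o\right) \left(-6\right)\right)^{2} + 79780} = \frac{1}{\left(-12 + \left(2 - 3\right) \left(-6\right)\right)^{2} + 79780} = \frac{1}{\left(-12 - -6\right)^{2} + 79780} = \frac{1}{\left(-12 + 6\right)^{2} + 79780} = \frac{1}{\left(-6\right)^{2} + 79780} = \frac{1}{36 + 79780} = \frac{1}{79816}$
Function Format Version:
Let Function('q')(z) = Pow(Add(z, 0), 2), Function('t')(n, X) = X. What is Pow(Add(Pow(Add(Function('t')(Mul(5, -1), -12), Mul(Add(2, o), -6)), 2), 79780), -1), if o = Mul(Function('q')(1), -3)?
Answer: Rational(1, 79816) ≈ 1.2529e-5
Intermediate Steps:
Function('q')(z) = Pow(z, 2)
o = -3 (o = Mul(Pow(1, 2), -3) = Mul(1, -3) = -3)
Pow(Add(Pow(Add(Function('t')(Mul(5, -1), -12), Mul(Add(2, o), -6)), 2), 79780), -1) = Pow(Add(Pow(Add(-12, Mul(Add(2, -3), -6)), 2), 79780), -1) = Pow(Add(Pow(Add(-12, Mul(-1, -6)), 2), 79780), -1) = Pow(Add(Pow(Add(-12, 6), 2), 79780), -1) = Pow(Add(Pow(-6, 2), 79780), -1) = Pow(Add(36, 79780), -1) = Pow(79816, -1) = Rational(1, 79816)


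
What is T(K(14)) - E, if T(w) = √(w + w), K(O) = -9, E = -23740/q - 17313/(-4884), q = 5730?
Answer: 558089/932844 + 3*I*√2 ≈ 0.59827 + 4.2426*I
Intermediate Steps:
E = -558089/932844 (E = -23740/5730 - 17313/(-4884) = -23740*1/5730 - 17313*(-1/4884) = -2374/573 + 5771/1628 = -558089/932844 ≈ -0.59827)
T(w) = √2*√w (T(w) = √(2*w) = √2*√w)
T(K(14)) - E = √2*√(-9) - 1*(-558089/932844) = √2*(3*I) + 558089/932844 = 3*I*√2 + 558089/932844 = 558089/932844 + 3*I*√2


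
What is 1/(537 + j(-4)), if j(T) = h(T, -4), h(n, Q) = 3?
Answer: 1/540 ≈ 0.0018519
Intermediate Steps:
j(T) = 3
1/(537 + j(-4)) = 1/(537 + 3) = 1/540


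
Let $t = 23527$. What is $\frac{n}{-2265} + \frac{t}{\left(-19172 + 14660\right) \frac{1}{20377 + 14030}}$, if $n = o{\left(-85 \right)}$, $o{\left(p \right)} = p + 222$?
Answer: $- \frac{611167790243}{3406560} \approx -1.7941 \cdot 10^{5}$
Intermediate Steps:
$o{\left(p \right)} = 222 + p$
$n = 137$ ($n = 222 - 85 = 137$)
$\frac{n}{-2265} + \frac{t}{\left(-19172 + 14660\right) \frac{1}{20377 + 14030}} = \frac{137}{-2265} + \frac{23527}{\left(-19172 + 14660\right) \frac{1}{20377 + 14030}} = 137 \left(- \frac{1}{2265}\right) + \frac{23527}{\left(-4512\right) \frac{1}{34407}} = - \frac{137}{2265} + \frac{23527}{\left(-4512\right) \frac{1}{34407}} = - \frac{137}{2265} + \frac{23527}{- \frac{1504}{11469}} = - \frac{137}{2265} + 23527 \left(- \frac{11469}{1504}\right) = - \frac{137}{2265} - \frac{269831163}{1504} = - \frac{611167790243}{3406560}$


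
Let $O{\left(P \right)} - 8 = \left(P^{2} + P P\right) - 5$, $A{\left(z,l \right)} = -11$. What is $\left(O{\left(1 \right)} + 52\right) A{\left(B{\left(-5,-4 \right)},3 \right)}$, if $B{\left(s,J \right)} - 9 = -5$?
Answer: $-627$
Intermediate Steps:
$B{\left(s,J \right)} = 4$ ($B{\left(s,J \right)} = 9 - 5 = 4$)
$O{\left(P \right)} = 3 + 2 P^{2}$ ($O{\left(P \right)} = 8 - \left(5 - P^{2} - P P\right) = 8 + \left(\left(P^{2} + P^{2}\right) - 5\right) = 8 + \left(2 P^{2} - 5\right) = 8 + \left(-5 + 2 P^{2}\right) = 3 + 2 P^{2}$)
$\left(O{\left(1 \right)} + 52\right) A{\left(B{\left(-5,-4 \right)},3 \right)} = \left(\left(3 + 2 \cdot 1^{2}\right) + 52\right) \left(-11\right) = \left(\left(3 + 2 \cdot 1\right) + 52\right) \left(-11\right) = \left(\left(3 + 2\right) + 52\right) \left(-11\right) = \left(5 + 52\right) \left(-11\right) = 57 \left(-11\right) = -627$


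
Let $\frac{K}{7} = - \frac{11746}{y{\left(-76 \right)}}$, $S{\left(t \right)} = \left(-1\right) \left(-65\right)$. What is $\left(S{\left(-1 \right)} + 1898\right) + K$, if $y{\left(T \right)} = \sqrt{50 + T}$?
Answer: $1963 + \frac{41111 i \sqrt{26}}{13} \approx 1963.0 + 16125.0 i$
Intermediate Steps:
$S{\left(t \right)} = 65$
$K = \frac{41111 i \sqrt{26}}{13}$ ($K = 7 \left(- \frac{11746}{\sqrt{50 - 76}}\right) = 7 \left(- \frac{11746}{\sqrt{-26}}\right) = 7 \left(- \frac{11746}{i \sqrt{26}}\right) = 7 \left(- 11746 \left(- \frac{i \sqrt{26}}{26}\right)\right) = 7 \frac{5873 i \sqrt{26}}{13} = \frac{41111 i \sqrt{26}}{13} \approx 16125.0 i$)
$\left(S{\left(-1 \right)} + 1898\right) + K = \left(65 + 1898\right) + \frac{41111 i \sqrt{26}}{13} = 1963 + \frac{41111 i \sqrt{26}}{13}$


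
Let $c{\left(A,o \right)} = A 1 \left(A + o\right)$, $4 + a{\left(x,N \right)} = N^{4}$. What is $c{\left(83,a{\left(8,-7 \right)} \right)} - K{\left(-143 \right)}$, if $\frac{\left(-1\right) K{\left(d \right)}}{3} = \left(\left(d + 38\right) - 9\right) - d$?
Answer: $205927$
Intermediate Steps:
$a{\left(x,N \right)} = -4 + N^{4}$
$c{\left(A,o \right)} = A \left(A + o\right)$
$K{\left(d \right)} = -87$ ($K{\left(d \right)} = - 3 \left(\left(\left(d + 38\right) - 9\right) - d\right) = - 3 \left(\left(\left(38 + d\right) - 9\right) - d\right) = - 3 \left(\left(29 + d\right) - d\right) = \left(-3\right) 29 = -87$)
$c{\left(83,a{\left(8,-7 \right)} \right)} - K{\left(-143 \right)} = 83 \left(83 - \left(4 - \left(-7\right)^{4}\right)\right) - -87 = 83 \left(83 + \left(-4 + 2401\right)\right) + 87 = 83 \left(83 + 2397\right) + 87 = 83 \cdot 2480 + 87 = 205840 + 87 = 205927$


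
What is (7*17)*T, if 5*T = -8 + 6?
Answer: -238/5 ≈ -47.600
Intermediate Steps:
T = -2/5 (T = (-8 + 6)/5 = (1/5)*(-2) = -2/5 ≈ -0.40000)
(7*17)*T = (7*17)*(-2/5) = 119*(-2/5) = -238/5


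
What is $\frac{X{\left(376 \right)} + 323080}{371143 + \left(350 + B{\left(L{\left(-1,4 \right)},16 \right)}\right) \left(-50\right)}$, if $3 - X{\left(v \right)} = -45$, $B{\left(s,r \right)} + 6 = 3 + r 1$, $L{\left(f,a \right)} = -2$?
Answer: $\frac{323128}{352993} \approx 0.91539$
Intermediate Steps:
$B{\left(s,r \right)} = -3 + r$ ($B{\left(s,r \right)} = -6 + \left(3 + r 1\right) = -6 + \left(3 + r\right) = -3 + r$)
$X{\left(v \right)} = 48$ ($X{\left(v \right)} = 3 - -45 = 3 + 45 = 48$)
$\frac{X{\left(376 \right)} + 323080}{371143 + \left(350 + B{\left(L{\left(-1,4 \right)},16 \right)}\right) \left(-50\right)} = \frac{48 + 323080}{371143 + \left(350 + \left(-3 + 16\right)\right) \left(-50\right)} = \frac{323128}{371143 + \left(350 + 13\right) \left(-50\right)} = \frac{323128}{371143 + 363 \left(-50\right)} = \frac{323128}{371143 - 18150} = \frac{323128}{352993}$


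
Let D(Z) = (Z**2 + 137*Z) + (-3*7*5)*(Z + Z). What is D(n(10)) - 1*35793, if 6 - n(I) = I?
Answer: -35485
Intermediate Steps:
n(I) = 6 - I
D(Z) = Z**2 - 73*Z (D(Z) = (Z**2 + 137*Z) + (-21*5)*(2*Z) = (Z**2 + 137*Z) - 210*Z = Z**2 - 73*Z)
D(n(10)) - 1*35793 = (6 - 1*10)*(-73 + (6 - 1*10)) - 1*35793 = (6 - 10)*(-73 + (6 - 10)) - 35793 = -4*(-73 - 4) - 35793 = -4*(-77) - 35793 = 308 - 35793 = -35485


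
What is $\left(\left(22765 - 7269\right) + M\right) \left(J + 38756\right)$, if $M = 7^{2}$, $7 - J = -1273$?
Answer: $622359620$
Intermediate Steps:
$J = 1280$ ($J = 7 - -1273 = 7 + 1273 = 1280$)
$M = 49$
$\left(\left(22765 - 7269\right) + M\right) \left(J + 38756\right) = \left(\left(22765 - 7269\right) + 49\right) \left(1280 + 38756\right) = \left(15496 + 49\right) 40036 = 15545 \cdot 40036 = 622359620$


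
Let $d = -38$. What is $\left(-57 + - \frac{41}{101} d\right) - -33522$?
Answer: $\frac{3381523}{101} \approx 33480.0$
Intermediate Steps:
$\left(-57 + - \frac{41}{101} d\right) - -33522 = \left(-57 + - \frac{41}{101} \left(-38\right)\right) - -33522 = \left(-57 + \left(-41\right) \frac{1}{101} \left(-38\right)\right) + 33522 = \left(-57 - - \frac{1558}{101}\right) + 33522 = \left(-57 + \frac{1558}{101}\right) + 33522 = - \frac{4199}{101} + 33522 = \frac{3381523}{101}$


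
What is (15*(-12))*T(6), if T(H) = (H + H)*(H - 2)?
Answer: -8640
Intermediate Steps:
T(H) = 2*H*(-2 + H) (T(H) = (2*H)*(-2 + H) = 2*H*(-2 + H))
(15*(-12))*T(6) = (15*(-12))*(2*6*(-2 + 6)) = -360*6*4 = -180*48 = -8640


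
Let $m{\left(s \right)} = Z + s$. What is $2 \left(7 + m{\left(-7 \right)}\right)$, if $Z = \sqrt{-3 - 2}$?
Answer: $2 i \sqrt{5} \approx 4.4721 i$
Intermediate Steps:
$Z = i \sqrt{5}$ ($Z = \sqrt{-5} = i \sqrt{5} \approx 2.2361 i$)
$m{\left(s \right)} = s + i \sqrt{5}$ ($m{\left(s \right)} = i \sqrt{5} + s = s + i \sqrt{5}$)
$2 \left(7 + m{\left(-7 \right)}\right) = 2 \left(7 - \left(7 - i \sqrt{5}\right)\right) = 2 i \sqrt{5}$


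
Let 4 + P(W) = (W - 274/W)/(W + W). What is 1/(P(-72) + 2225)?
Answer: 5184/11516119 ≈ 0.00045015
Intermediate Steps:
P(W) = -4 + (W - 274/W)/(2*W) (P(W) = -4 + (W - 274/W)/(W + W) = -4 + (W - 274/W)/((2*W)) = -4 + (W - 274/W)*(1/(2*W)) = -4 + (W - 274/W)/(2*W))
1/(P(-72) + 2225) = 1/((-7/2 - 137/(-72)**2) + 2225) = 1/((-7/2 - 137*1/5184) + 2225) = 1/((-7/2 - 137/5184) + 2225) = 1/(-18281/5184 + 2225) = 1/(11516119/5184) = 5184/11516119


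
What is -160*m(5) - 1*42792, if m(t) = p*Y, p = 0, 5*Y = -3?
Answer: -42792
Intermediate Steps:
Y = -⅗ (Y = (⅕)*(-3) = -⅗ ≈ -0.60000)
m(t) = 0 (m(t) = 0*(-⅗) = 0)
-160*m(5) - 1*42792 = -160*0 - 1*42792 = 0 - 42792 = -42792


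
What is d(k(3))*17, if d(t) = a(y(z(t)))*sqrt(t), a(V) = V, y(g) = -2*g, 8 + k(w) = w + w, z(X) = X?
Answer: 68*I*sqrt(2) ≈ 96.167*I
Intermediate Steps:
k(w) = -8 + 2*w (k(w) = -8 + (w + w) = -8 + 2*w)
d(t) = -2*t**(3/2) (d(t) = (-2*t)*sqrt(t) = -2*t**(3/2))
d(k(3))*17 = -2*(-8 + 2*3)**(3/2)*17 = -2*(-8 + 6)**(3/2)*17 = -(-4)*I*sqrt(2)*17 = (4*I*sqrt(2))*17 = 68*I*sqrt(2)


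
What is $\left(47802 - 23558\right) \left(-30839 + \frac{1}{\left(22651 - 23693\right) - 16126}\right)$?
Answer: $- \frac{110653786177}{148} \approx -7.4766 \cdot 10^{8}$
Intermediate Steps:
$\left(47802 - 23558\right) \left(-30839 + \frac{1}{\left(22651 - 23693\right) - 16126}\right) = 24244 \left(-30839 + \frac{1}{-1042 - 16126}\right) = 24244 \left(-30839 + \frac{1}{-17168}\right) = 24244 \left(-30839 - \frac{1}{17168}\right) = 24244 \left(- \frac{529443953}{17168}\right) = - \frac{110653786177}{148}$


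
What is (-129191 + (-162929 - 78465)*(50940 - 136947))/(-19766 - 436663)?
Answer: -20761444567/456429 ≈ -45487.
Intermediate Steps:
(-129191 + (-162929 - 78465)*(50940 - 136947))/(-19766 - 436663) = (-129191 - 241394*(-86007))/(-456429) = (-129191 + 20761573758)*(-1/456429) = 20761444567*(-1/456429) = -20761444567/456429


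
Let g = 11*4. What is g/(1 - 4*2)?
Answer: -44/7 ≈ -6.2857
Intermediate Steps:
g = 44
g/(1 - 4*2) = 44/(1 - 4*2) = 44/(1 - 8) = 44/(-7) = 44*(-⅐) = -44/7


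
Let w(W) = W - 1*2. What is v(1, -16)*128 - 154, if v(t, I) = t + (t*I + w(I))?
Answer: -4378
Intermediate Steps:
w(W) = -2 + W (w(W) = W - 2 = -2 + W)
v(t, I) = -2 + I + t + I*t (v(t, I) = t + (t*I + (-2 + I)) = t + (I*t + (-2 + I)) = t + (-2 + I + I*t) = -2 + I + t + I*t)
v(1, -16)*128 - 154 = (-2 - 16 + 1 - 16*1)*128 - 154 = (-2 - 16 + 1 - 16)*128 - 154 = -33*128 - 154 = -4224 - 154 = -4378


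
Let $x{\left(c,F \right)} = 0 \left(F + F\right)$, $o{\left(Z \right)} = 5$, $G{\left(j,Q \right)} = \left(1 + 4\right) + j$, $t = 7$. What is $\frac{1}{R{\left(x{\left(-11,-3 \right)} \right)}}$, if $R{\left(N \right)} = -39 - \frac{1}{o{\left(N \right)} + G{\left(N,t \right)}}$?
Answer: $- \frac{10}{391} \approx -0.025575$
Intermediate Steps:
$G{\left(j,Q \right)} = 5 + j$
$x{\left(c,F \right)} = 0$ ($x{\left(c,F \right)} = 0 \cdot 2 F = 0$)
$R{\left(N \right)} = -39 - \frac{1}{10 + N}$ ($R{\left(N \right)} = -39 - \frac{1}{5 + \left(5 + N\right)} = -39 - \frac{1}{10 + N}$)
$\frac{1}{R{\left(x{\left(-11,-3 \right)} \right)}} = \frac{1}{\frac{1}{10 + 0} \left(-391 - 0\right)} = \frac{1}{\frac{1}{10} \left(-391 + 0\right)} = \frac{1}{\frac{1}{10} \left(-391\right)} = \frac{1}{- \frac{391}{10}} = - \frac{10}{391}$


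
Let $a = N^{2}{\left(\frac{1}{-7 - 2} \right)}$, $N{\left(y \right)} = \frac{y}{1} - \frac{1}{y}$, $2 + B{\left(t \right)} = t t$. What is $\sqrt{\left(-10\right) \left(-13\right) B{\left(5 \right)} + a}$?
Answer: $\frac{\sqrt{248590}}{9} \approx 55.399$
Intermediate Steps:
$B{\left(t \right)} = -2 + t^{2}$ ($B{\left(t \right)} = -2 + t t = -2 + t^{2}$)
$N{\left(y \right)} = y - \frac{1}{y}$ ($N{\left(y \right)} = y 1 - \frac{1}{y} = y - \frac{1}{y}$)
$a = \frac{6400}{81}$ ($a = \left(\frac{1}{-7 - 2} - \frac{1}{\frac{1}{-7 - 2}}\right)^{2} = \left(\frac{1}{-9} - \frac{1}{\frac{1}{-9}}\right)^{2} = \left(- \frac{1}{9} - \frac{1}{- \frac{1}{9}}\right)^{2} = \left(- \frac{1}{9} - -9\right)^{2} = \left(- \frac{1}{9} + 9\right)^{2} = \left(\frac{80}{9}\right)^{2} = \frac{6400}{81} \approx 79.012$)
$\sqrt{\left(-10\right) \left(-13\right) B{\left(5 \right)} + a} = \sqrt{\left(-10\right) \left(-13\right) \left(-2 + 5^{2}\right) + \frac{6400}{81}} = \sqrt{130 \left(-2 + 25\right) + \frac{6400}{81}} = \sqrt{130 \cdot 23 + \frac{6400}{81}} = \sqrt{2990 + \frac{6400}{81}} = \sqrt{\frac{248590}{81}} = \frac{\sqrt{248590}}{9}$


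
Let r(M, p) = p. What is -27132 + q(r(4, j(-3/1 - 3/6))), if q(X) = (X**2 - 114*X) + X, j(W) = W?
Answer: -106897/4 ≈ -26724.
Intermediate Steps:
q(X) = X**2 - 113*X
-27132 + q(r(4, j(-3/1 - 3/6))) = -27132 + (-3/1 - 3/6)*(-113 + (-3/1 - 3/6)) = -27132 + (-3*1 - 3*1/6)*(-113 + (-3*1 - 3*1/6)) = -27132 + (-3 - 1/2)*(-113 + (-3 - 1/2)) = -27132 - 7*(-113 - 7/2)/2 = -27132 - 7/2*(-233/2) = -27132 + 1631/4 = -106897/4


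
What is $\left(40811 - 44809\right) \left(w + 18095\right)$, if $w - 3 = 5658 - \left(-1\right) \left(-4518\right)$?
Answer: $-76913524$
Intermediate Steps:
$w = 1143$ ($w = 3 + \left(5658 - \left(-1\right) \left(-4518\right)\right) = 3 + \left(5658 - 4518\right) = 3 + 1140 = 1143$)
$\left(40811 - 44809\right) \left(w + 18095\right) = \left(40811 - 44809\right) \left(1143 + 18095\right) = \left(-3998\right) 19238 = -76913524$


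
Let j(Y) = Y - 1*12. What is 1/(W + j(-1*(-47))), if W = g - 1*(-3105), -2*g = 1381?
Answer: 2/4899 ≈ 0.00040825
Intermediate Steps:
g = -1381/2 (g = -½*1381 = -1381/2 ≈ -690.50)
j(Y) = -12 + Y (j(Y) = Y - 12 = -12 + Y)
W = 4829/2 (W = -1381/2 - 1*(-3105) = -1381/2 + 3105 = 4829/2 ≈ 2414.5)
1/(W + j(-1*(-47))) = 1/(4829/2 + (-12 - 1*(-47))) = 1/(4829/2 + (-12 + 47)) = 1/(4829/2 + 35) = 1/(4899/2) = 2/4899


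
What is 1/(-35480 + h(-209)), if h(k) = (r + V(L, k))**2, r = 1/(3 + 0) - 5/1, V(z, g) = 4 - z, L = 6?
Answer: -9/318920 ≈ -2.8220e-5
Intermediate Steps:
r = -14/3 (r = 1/3 - 5*1 = 1*(1/3) - 5 = 1/3 - 5 = -14/3 ≈ -4.6667)
h(k) = 400/9 (h(k) = (-14/3 + (4 - 1*6))**2 = (-14/3 + (4 - 6))**2 = (-14/3 - 2)**2 = (-20/3)**2 = 400/9)
1/(-35480 + h(-209)) = 1/(-35480 + 400/9) = 1/(-318920/9) = -9/318920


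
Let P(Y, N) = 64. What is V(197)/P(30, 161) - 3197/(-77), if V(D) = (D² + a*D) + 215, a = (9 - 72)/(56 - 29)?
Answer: 9522185/14784 ≈ 644.09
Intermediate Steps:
a = -7/3 (a = -63/27 = -63*1/27 = -7/3 ≈ -2.3333)
V(D) = 215 + D² - 7*D/3 (V(D) = (D² - 7*D/3) + 215 = 215 + D² - 7*D/3)
V(197)/P(30, 161) - 3197/(-77) = (215 + 197² - 7/3*197)/64 - 3197/(-77) = (215 + 38809 - 1379/3)*(1/64) - 3197*(-1/77) = (115693/3)*(1/64) + 3197/77 = 115693/192 + 3197/77 = 9522185/14784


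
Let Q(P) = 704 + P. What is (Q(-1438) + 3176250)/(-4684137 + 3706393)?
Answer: -793879/244436 ≈ -3.2478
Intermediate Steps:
(Q(-1438) + 3176250)/(-4684137 + 3706393) = ((704 - 1438) + 3176250)/(-4684137 + 3706393) = (-734 + 3176250)/(-977744) = 3175516*(-1/977744) = -793879/244436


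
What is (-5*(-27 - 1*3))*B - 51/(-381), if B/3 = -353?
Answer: -20173933/127 ≈ -1.5885e+5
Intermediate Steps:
B = -1059 (B = 3*(-353) = -1059)
(-5*(-27 - 1*3))*B - 51/(-381) = -5*(-27 - 1*3)*(-1059) - 51/(-381) = -5*(-27 - 3)*(-1059) - 51*(-1/381) = -5*(-30)*(-1059) + 17/127 = 150*(-1059) + 17/127 = -158850 + 17/127 = -20173933/127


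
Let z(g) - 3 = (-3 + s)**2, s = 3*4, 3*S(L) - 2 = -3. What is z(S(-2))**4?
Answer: 49787136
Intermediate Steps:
S(L) = -1/3 (S(L) = 2/3 + (1/3)*(-3) = 2/3 - 1 = -1/3)
s = 12
z(g) = 84 (z(g) = 3 + (-3 + 12)**2 = 3 + 9**2 = 3 + 81 = 84)
z(S(-2))**4 = 84**4 = 49787136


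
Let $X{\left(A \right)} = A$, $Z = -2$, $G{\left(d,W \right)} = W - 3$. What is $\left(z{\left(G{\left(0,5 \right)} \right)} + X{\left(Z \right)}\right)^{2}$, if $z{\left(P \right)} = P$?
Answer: $0$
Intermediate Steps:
$G{\left(d,W \right)} = -3 + W$
$\left(z{\left(G{\left(0,5 \right)} \right)} + X{\left(Z \right)}\right)^{2} = \left(\left(-3 + 5\right) - 2\right)^{2} = \left(2 - 2\right)^{2} = 0^{2} = 0$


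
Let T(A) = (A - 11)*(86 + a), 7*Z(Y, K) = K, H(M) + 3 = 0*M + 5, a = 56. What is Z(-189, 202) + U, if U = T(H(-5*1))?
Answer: -8744/7 ≈ -1249.1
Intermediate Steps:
H(M) = 2 (H(M) = -3 + (0*M + 5) = -3 + (0 + 5) = -3 + 5 = 2)
Z(Y, K) = K/7
T(A) = -1562 + 142*A (T(A) = (A - 11)*(86 + 56) = (-11 + A)*142 = -1562 + 142*A)
U = -1278 (U = -1562 + 142*2 = -1562 + 284 = -1278)
Z(-189, 202) + U = (⅐)*202 - 1278 = 202/7 - 1278 = -8744/7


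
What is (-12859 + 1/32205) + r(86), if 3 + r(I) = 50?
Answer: -412610459/32205 ≈ -12812.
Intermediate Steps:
r(I) = 47 (r(I) = -3 + 50 = 47)
(-12859 + 1/32205) + r(86) = (-12859 + 1/32205) + 47 = -414124094/32205 + 47 = -412610459/32205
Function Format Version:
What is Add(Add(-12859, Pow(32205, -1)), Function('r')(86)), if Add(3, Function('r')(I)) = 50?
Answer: Rational(-412610459, 32205) ≈ -12812.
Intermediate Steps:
Function('r')(I) = 47 (Function('r')(I) = Add(-3, 50) = 47)
Add(Add(-12859, Pow(32205, -1)), Function('r')(86)) = Add(Add(-12859, Pow(32205, -1)), 47) = Add(Add(-12859, Rational(1, 32205)), 47) = Add(Rational(-414124094, 32205), 47) = Rational(-412610459, 32205)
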